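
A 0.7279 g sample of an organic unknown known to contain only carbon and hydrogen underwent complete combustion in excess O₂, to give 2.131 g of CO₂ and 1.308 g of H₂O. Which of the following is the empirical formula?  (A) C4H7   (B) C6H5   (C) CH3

mol C = 2.131 g CO₂ ÷ 44.009 g/mol = 0.048422 mol
mol H = 2 × 1.308 g H₂O ÷ 18.015 g/mol = 0.14521 mol
Divide by the smallest (0.048422 mol): C 1.000, H 2.999

(C) CH3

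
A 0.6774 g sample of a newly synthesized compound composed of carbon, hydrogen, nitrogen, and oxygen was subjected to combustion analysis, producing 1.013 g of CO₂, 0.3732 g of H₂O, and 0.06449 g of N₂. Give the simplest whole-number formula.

C5H9NO4

mol C = 1.013 g CO₂ ÷ 44.009 g/mol = 0.023018 mol
mol H = 2 × 0.3732 g H₂O ÷ 18.015 g/mol = 0.041432 mol
mol N = 2 × 0.06449 g N₂ ÷ 28.014 g/mol = 0.0046041 mol
mass O = 0.6774 − (0.27647 + 0.041764 + 0.064490) = 0.29468 g → mol O = 0.29468 ÷ 15.999 = 0.018418 mol
Divide by the smallest (0.0046041 mol): C 4.999, H 8.999, N 1.000, O 4.000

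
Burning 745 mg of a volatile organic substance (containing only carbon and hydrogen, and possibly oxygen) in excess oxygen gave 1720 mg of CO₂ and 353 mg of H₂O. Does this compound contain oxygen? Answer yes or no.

mol C = 1.72 g CO₂ ÷ 44.009 g/mol = 0.03908 mol
mol H = 2 × 0.353 g H₂O ÷ 18.015 g/mol = 0.03919 mol
C and H account for only 0.5089 g of the 0.745 g sample; the remaining 0.2361 g must be oxygen.

yes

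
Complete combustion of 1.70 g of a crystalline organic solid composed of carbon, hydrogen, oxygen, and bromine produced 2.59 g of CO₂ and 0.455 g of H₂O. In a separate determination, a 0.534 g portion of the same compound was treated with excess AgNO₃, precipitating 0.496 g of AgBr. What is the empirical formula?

mol C = 2.59 g CO₂ ÷ 44.009 g/mol = 0.05885 mol
mol H = 2 × 0.455 g H₂O ÷ 18.015 g/mol = 0.05051 mol
From the AgBr data: mol Br per gram of compound = (0.496 ÷ 187.772) ÷ 0.534 = 0.004947 mol/g, so in the 1.70 g combustion sample mol Br = 0.008409 mol
mass O = 1.70 − (0.7069 + 0.05092 + 0.6719) = 0.2703 g → mol O = 0.2703 ÷ 15.999 = 0.01689 mol
Divide by the smallest (0.008409 mol): C 6.998, H 6.007, Br 1.000, O 2.009

C7H6BrO2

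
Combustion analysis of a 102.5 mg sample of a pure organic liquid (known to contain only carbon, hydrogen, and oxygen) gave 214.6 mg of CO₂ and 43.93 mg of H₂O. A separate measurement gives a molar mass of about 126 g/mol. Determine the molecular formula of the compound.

mol C = 0.2146 g CO₂ ÷ 44.009 g/mol = 0.0048763 mol
mol H = 2 × 0.04393 g H₂O ÷ 18.015 g/mol = 0.0048770 mol
mass O = 0.1025 − (0.058569 + 0.0049161) = 0.039015 g → mol O = 0.039015 ÷ 15.999 = 0.0024386 mol
Divide by the smallest (0.0024386 mol): C 2.000, H 2.000, O 1.000
Empirical formula: C2H2O
Empirical-formula mass = 42.04 g/mol; 126 ÷ 42.04 ≈ 3, so the molecular formula is C6H6O3.

C6H6O3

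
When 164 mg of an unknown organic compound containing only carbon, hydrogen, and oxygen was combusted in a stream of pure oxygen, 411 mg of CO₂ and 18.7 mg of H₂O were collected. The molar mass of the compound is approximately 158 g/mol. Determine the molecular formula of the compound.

mol C = 0.411 g CO₂ ÷ 44.009 g/mol = 0.009339 mol
mol H = 2 × 0.0187 g H₂O ÷ 18.015 g/mol = 0.002076 mol
mass O = 0.164 − (0.1122 + 0.002093) = 0.04974 g → mol O = 0.04974 ÷ 15.999 = 0.003109 mol
Divide by the smallest (0.002076 mol): C 4.498, H 1.000, O 1.497
Multiplying each by 2 gives whole numbers: C 9.00, H 2.00, O 2.99
Empirical formula: C9H2O3
Empirical-formula mass = 158.11 g/mol; 158 ÷ 158.11 ≈ 1, so the molecular formula is C9H2O3.

C9H2O3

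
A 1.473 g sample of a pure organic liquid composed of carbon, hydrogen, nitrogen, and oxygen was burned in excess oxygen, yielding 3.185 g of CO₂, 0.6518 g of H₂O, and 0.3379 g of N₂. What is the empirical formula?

C6H6N2O

mol C = 3.185 g CO₂ ÷ 44.009 g/mol = 0.072372 mol
mol H = 2 × 0.6518 g H₂O ÷ 18.015 g/mol = 0.072362 mol
mol N = 2 × 0.3379 g N₂ ÷ 28.014 g/mol = 0.024124 mol
mass O = 1.473 − (0.86925 + 0.072941 + 0.33790) = 0.19290 g → mol O = 0.19290 ÷ 15.999 = 0.012057 mol
Divide by the smallest (0.012057 mol): C 6.002, H 6.002, N 2.001, O 1.000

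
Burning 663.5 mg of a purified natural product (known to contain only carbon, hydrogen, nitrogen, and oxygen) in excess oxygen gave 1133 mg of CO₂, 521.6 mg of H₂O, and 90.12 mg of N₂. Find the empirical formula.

C4H9NO2

mol C = 1.133 g CO₂ ÷ 44.009 g/mol = 0.025745 mol
mol H = 2 × 0.5216 g H₂O ÷ 18.015 g/mol = 0.057907 mol
mol N = 2 × 0.09012 g N₂ ÷ 28.014 g/mol = 0.0064339 mol
mass O = 0.6635 − (0.30922 + 0.058371 + 0.090120) = 0.20579 g → mol O = 0.20579 ÷ 15.999 = 0.012863 mol
Divide by the smallest (0.0064339 mol): C 4.001, H 9.000, N 1.000, O 1.999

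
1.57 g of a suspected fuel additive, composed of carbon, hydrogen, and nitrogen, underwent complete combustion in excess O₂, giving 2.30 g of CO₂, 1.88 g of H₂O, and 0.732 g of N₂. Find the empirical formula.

CH4N

mol C = 2.30 g CO₂ ÷ 44.009 g/mol = 0.05226 mol
mol H = 2 × 1.88 g H₂O ÷ 18.015 g/mol = 0.2087 mol
mol N = 2 × 0.732 g N₂ ÷ 28.014 g/mol = 0.05226 mol
Divide by the smallest (0.05226 mol): C 1.000, H 3.994, N 1.000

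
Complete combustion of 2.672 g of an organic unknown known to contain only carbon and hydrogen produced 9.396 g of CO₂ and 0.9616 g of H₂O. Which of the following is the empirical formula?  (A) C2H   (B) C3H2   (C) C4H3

mol C = 9.396 g CO₂ ÷ 44.009 g/mol = 0.21350 mol
mol H = 2 × 0.9616 g H₂O ÷ 18.015 g/mol = 0.10676 mol
Divide by the smallest (0.10676 mol): C 2.000, H 1.000

(A) C2H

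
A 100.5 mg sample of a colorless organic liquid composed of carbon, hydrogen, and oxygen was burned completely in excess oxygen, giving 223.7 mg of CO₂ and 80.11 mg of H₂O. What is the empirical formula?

C8H14O3

mol C = 0.2237 g CO₂ ÷ 44.009 g/mol = 0.0050831 mol
mol H = 2 × 0.08011 g H₂O ÷ 18.015 g/mol = 0.0088937 mol
mass O = 0.1005 − (0.061053 + 0.0089648) = 0.030483 g → mol O = 0.030483 ÷ 15.999 = 0.0019053 mol
Divide by the smallest (0.0019053 mol): C 2.668, H 4.668, O 1.000
Multiplying each by 3 gives whole numbers: C 8.00, H 14.00, O 3.00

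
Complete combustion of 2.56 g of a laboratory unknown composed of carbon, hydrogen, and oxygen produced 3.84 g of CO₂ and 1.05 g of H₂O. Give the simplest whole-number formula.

mol C = 3.84 g CO₂ ÷ 44.009 g/mol = 0.08725 mol
mol H = 2 × 1.05 g H₂O ÷ 18.015 g/mol = 0.1166 mol
mass O = 2.56 − (1.048 + 0.1175) = 1.394 g → mol O = 1.394 ÷ 15.999 = 0.08716 mol
Divide by the smallest (0.08716 mol): C 1.001, H 1.337, O 1.000
Multiplying each by 3 gives whole numbers: C 3.00, H 4.01, O 3.00

C3H4O3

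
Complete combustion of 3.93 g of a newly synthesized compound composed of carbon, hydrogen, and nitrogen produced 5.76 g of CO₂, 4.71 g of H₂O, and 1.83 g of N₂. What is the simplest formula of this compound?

mol C = 5.76 g CO₂ ÷ 44.009 g/mol = 0.1309 mol
mol H = 2 × 4.71 g H₂O ÷ 18.015 g/mol = 0.5229 mol
mol N = 2 × 1.83 g N₂ ÷ 28.014 g/mol = 0.1306 mol
Divide by the smallest (0.1306 mol): C 1.002, H 4.002, N 1.000

CH4N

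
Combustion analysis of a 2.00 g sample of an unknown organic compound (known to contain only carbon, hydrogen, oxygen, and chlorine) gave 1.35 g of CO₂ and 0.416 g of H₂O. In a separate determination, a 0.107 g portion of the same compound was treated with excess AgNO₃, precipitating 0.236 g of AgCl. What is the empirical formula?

C2H3Cl2O2

mol C = 1.35 g CO₂ ÷ 44.009 g/mol = 0.03068 mol
mol H = 2 × 0.416 g H₂O ÷ 18.015 g/mol = 0.04618 mol
From the AgCl data: mol Cl per gram of compound = (0.236 ÷ 143.318) ÷ 0.107 = 0.01539 mol/g, so in the 2.00 g combustion sample mol Cl = 0.03078 mol
mass O = 2.00 − (0.3684 + 0.04655 + 1.091) = 0.4939 g → mol O = 0.4939 ÷ 15.999 = 0.03087 mol
Divide by the smallest (0.03068 mol): C 1.000, H 1.506, Cl 1.003, O 1.006
Multiplying each by 2 gives whole numbers: C 2.00, H 3.01, Cl 2.01, O 2.01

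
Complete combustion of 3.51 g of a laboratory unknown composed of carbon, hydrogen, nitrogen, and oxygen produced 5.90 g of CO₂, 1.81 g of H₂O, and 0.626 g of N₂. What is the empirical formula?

C6H9N2O3

mol C = 5.90 g CO₂ ÷ 44.009 g/mol = 0.1341 mol
mol H = 2 × 1.81 g H₂O ÷ 18.015 g/mol = 0.2009 mol
mol N = 2 × 0.626 g N₂ ÷ 28.014 g/mol = 0.04469 mol
mass O = 3.51 − (1.610 + 0.2026 + 0.6260) = 1.071 g → mol O = 1.071 ÷ 15.999 = 0.06695 mol
Divide by the smallest (0.04469 mol): C 3.000, H 4.496, N 1.000, O 1.498
Multiplying each by 2 gives whole numbers: C 6.00, H 8.99, N 2.00, O 3.00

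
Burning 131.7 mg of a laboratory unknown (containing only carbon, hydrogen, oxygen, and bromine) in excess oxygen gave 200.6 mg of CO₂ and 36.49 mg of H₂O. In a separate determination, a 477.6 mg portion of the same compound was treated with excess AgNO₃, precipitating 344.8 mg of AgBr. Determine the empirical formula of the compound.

mol C = 0.2006 g CO₂ ÷ 44.009 g/mol = 0.0045582 mol
mol H = 2 × 0.03649 g H₂O ÷ 18.015 g/mol = 0.0040511 mol
From the AgBr data: mol Br per gram of compound = (0.3448 ÷ 187.772) ÷ 0.4776 = 0.0038448 mol/g, so in the 0.1317 g combustion sample mol Br = 0.00050636 mol
mass O = 0.1317 − (0.054748 + 0.0040835 + 0.040460) = 0.032408 g → mol O = 0.032408 ÷ 15.999 = 0.0020257 mol
Divide by the smallest (0.00050636 mol): C 9.002, H 8.000, Br 1.000, O 4.000

C9H8BrO4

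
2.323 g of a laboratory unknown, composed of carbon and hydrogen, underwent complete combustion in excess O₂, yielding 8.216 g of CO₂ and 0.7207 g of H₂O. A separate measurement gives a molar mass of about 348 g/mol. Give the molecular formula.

C28H12

mol C = 8.216 g CO₂ ÷ 44.009 g/mol = 0.18669 mol
mol H = 2 × 0.7207 g H₂O ÷ 18.015 g/mol = 0.080011 mol
Divide by the smallest (0.080011 mol): C 2.333, H 1.000
Multiplying each by 3 gives whole numbers: C 7.00, H 3.00
Empirical formula: C7H3
Empirical-formula mass = 87.10 g/mol; 348 ÷ 87.10 ≈ 4, so the molecular formula is C28H12.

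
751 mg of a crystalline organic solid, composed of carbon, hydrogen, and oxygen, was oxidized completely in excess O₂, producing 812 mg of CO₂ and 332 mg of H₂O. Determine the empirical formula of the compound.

mol C = 0.812 g CO₂ ÷ 44.009 g/mol = 0.01845 mol
mol H = 2 × 0.332 g H₂O ÷ 18.015 g/mol = 0.03686 mol
mass O = 0.751 − (0.2216 + 0.03715) = 0.4922 g → mol O = 0.4922 ÷ 15.999 = 0.03077 mol
Divide by the smallest (0.01845 mol): C 1.000, H 1.998, O 1.667
Multiplying each by 3 gives whole numbers: C 3.00, H 5.99, O 5.00

C3H6O5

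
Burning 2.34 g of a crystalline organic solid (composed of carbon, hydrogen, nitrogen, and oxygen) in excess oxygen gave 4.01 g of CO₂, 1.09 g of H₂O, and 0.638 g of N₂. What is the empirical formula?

C6H8N3O2

mol C = 4.01 g CO₂ ÷ 44.009 g/mol = 0.09112 mol
mol H = 2 × 1.09 g H₂O ÷ 18.015 g/mol = 0.1210 mol
mol N = 2 × 0.638 g N₂ ÷ 28.014 g/mol = 0.04555 mol
mass O = 2.34 − (1.094 + 0.1220 + 0.6380) = 0.4856 g → mol O = 0.4856 ÷ 15.999 = 0.03035 mol
Divide by the smallest (0.03035 mol): C 3.002, H 3.987, N 1.501, O 1.000
Multiplying each by 2 gives whole numbers: C 6.00, H 7.97, N 3.00, O 2.00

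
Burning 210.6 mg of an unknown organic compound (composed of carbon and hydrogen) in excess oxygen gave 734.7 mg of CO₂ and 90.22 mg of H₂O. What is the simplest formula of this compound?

C5H3

mol C = 0.7347 g CO₂ ÷ 44.009 g/mol = 0.016694 mol
mol H = 2 × 0.09022 g H₂O ÷ 18.015 g/mol = 0.010016 mol
Divide by the smallest (0.010016 mol): C 1.667, H 1.000
Multiplying each by 3 gives whole numbers: C 5.00, H 3.00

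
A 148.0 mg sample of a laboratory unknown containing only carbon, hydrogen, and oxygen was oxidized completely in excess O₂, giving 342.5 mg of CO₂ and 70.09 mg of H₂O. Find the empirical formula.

C8H8O3

mol C = 0.3425 g CO₂ ÷ 44.009 g/mol = 0.0077825 mol
mol H = 2 × 0.07009 g H₂O ÷ 18.015 g/mol = 0.0077813 mol
mass O = 0.1480 − (0.093476 + 0.0078435) = 0.046681 g → mol O = 0.046681 ÷ 15.999 = 0.0029177 mol
Divide by the smallest (0.0029177 mol): C 2.667, H 2.667, O 1.000
Multiplying each by 3 gives whole numbers: C 8.00, H 8.00, O 3.00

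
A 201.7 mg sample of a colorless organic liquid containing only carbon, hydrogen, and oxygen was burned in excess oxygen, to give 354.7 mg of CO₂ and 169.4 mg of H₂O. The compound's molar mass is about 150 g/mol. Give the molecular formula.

C6H14O4

mol C = 0.3547 g CO₂ ÷ 44.009 g/mol = 0.0080597 mol
mol H = 2 × 0.1694 g H₂O ÷ 18.015 g/mol = 0.018807 mol
mass O = 0.2017 − (0.096805 + 0.018957) = 0.085938 g → mol O = 0.085938 ÷ 15.999 = 0.0053714 mol
Divide by the smallest (0.0053714 mol): C 1.500, H 3.501, O 1.000
Multiplying each by 2 gives whole numbers: C 3.00, H 7.00, O 2.00
Empirical formula: C3H7O2
Empirical-formula mass = 75.09 g/mol; 150 ÷ 75.09 ≈ 2, so the molecular formula is C6H14O4.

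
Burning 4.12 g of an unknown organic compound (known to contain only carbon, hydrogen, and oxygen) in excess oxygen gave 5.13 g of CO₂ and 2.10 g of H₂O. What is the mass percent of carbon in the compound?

mol C = 5.13 g CO₂ ÷ 44.009 g/mol = 0.1166 mol
mol H = 2 × 2.10 g H₂O ÷ 18.015 g/mol = 0.2331 mol
mass O = 4.12 − (1.400 + 0.2350) = 2.485 g → mol O = 2.485 ÷ 15.999 = 0.1553 mol
mass % C = 1.400 g ÷ 4.12 g × 100%

34.0%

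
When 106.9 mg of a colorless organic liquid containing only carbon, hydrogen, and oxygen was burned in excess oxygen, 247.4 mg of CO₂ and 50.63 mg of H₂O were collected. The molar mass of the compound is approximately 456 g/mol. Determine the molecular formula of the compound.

mol C = 0.2474 g CO₂ ÷ 44.009 g/mol = 0.0056216 mol
mol H = 2 × 0.05063 g H₂O ÷ 18.015 g/mol = 0.0056209 mol
mass O = 0.1069 − (0.067521 + 0.0056658) = 0.033713 g → mol O = 0.033713 ÷ 15.999 = 0.0021072 mol
Divide by the smallest (0.0021072 mol): C 2.668, H 2.667, O 1.000
Multiplying each by 3 gives whole numbers: C 8.00, H 8.00, O 3.00
Empirical formula: C8H8O3
Empirical-formula mass = 152.15 g/mol; 456 ÷ 152.15 ≈ 3, so the molecular formula is C24H24O9.

C24H24O9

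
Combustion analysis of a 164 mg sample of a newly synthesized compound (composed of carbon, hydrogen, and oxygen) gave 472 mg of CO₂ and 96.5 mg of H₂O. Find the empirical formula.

mol C = 0.472 g CO₂ ÷ 44.009 g/mol = 0.01073 mol
mol H = 2 × 0.0965 g H₂O ÷ 18.015 g/mol = 0.01071 mol
mass O = 0.164 − (0.1288 + 0.01080) = 0.02438 g → mol O = 0.02438 ÷ 15.999 = 0.001524 mol
Divide by the smallest (0.001524 mol): C 7.038, H 7.030, O 1.000

C7H7O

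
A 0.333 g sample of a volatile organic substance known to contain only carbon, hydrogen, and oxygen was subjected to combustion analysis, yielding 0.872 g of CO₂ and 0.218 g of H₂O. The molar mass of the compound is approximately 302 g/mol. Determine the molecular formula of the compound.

C18H22O4

mol C = 0.872 g CO₂ ÷ 44.009 g/mol = 0.01981 mol
mol H = 2 × 0.218 g H₂O ÷ 18.015 g/mol = 0.02420 mol
mass O = 0.333 − (0.2380 + 0.02440) = 0.07062 g → mol O = 0.07062 ÷ 15.999 = 0.004414 mol
Divide by the smallest (0.004414 mol): C 4.489, H 5.483, O 1.000
Multiplying each by 2 gives whole numbers: C 8.98, H 10.97, O 2.00
Empirical formula: C9H11O2
Empirical-formula mass = 151.19 g/mol; 302 ÷ 151.19 ≈ 2, so the molecular formula is C18H22O4.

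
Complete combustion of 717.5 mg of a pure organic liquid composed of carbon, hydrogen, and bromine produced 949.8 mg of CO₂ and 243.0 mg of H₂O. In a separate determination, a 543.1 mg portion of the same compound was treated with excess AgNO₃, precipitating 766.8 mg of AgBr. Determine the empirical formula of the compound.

C4H5Br

mol C = 0.9498 g CO₂ ÷ 44.009 g/mol = 0.021582 mol
mol H = 2 × 0.2430 g H₂O ÷ 18.015 g/mol = 0.026978 mol
From the AgBr data: mol Br per gram of compound = (0.7668 ÷ 187.772) ÷ 0.5431 = 0.0075192 mol/g, so in the 0.7175 g combustion sample mol Br = 0.0053950 mol
Divide by the smallest (0.0053950 mol): C 4.000, H 5.000, Br 1.000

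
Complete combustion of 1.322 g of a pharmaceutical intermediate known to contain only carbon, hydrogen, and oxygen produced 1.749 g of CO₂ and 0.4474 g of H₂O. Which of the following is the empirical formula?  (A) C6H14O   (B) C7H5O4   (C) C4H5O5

mol C = 1.749 g CO₂ ÷ 44.009 g/mol = 0.039742 mol
mol H = 2 × 0.4474 g H₂O ÷ 18.015 g/mol = 0.049670 mol
mass O = 1.322 − (0.47734 + 0.050067) = 0.79459 g → mol O = 0.79459 ÷ 15.999 = 0.049665 mol
Divide by the smallest (0.039742 mol): C 1.000, H 1.250, O 1.250
Multiplying each by 4 gives whole numbers: C 4.00, H 5.00, O 5.00

(C) C4H5O5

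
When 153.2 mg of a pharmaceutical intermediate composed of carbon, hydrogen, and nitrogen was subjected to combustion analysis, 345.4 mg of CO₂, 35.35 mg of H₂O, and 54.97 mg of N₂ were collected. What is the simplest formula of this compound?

mol C = 0.3454 g CO₂ ÷ 44.009 g/mol = 0.0078484 mol
mol H = 2 × 0.03535 g H₂O ÷ 18.015 g/mol = 0.0039245 mol
mol N = 2 × 0.05497 g N₂ ÷ 28.014 g/mol = 0.0039245 mol
Divide by the smallest (0.0039245 mol): C 2.000, H 1.000, N 1.000

C2HN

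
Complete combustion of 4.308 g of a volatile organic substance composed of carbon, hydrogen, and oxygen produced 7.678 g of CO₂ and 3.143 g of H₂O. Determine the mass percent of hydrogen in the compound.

mol C = 7.678 g CO₂ ÷ 44.009 g/mol = 0.17446 mol
mol H = 2 × 3.143 g H₂O ÷ 18.015 g/mol = 0.34893 mol
mass O = 4.308 − (2.0955 + 0.35172) = 1.8608 g → mol O = 1.8608 ÷ 15.999 = 0.11631 mol
mass % H = 0.35172 g ÷ 4.308 g × 100%

8.16%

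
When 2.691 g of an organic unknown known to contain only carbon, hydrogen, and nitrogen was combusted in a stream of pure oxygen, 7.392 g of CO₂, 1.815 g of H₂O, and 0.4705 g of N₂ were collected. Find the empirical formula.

mol C = 7.392 g CO₂ ÷ 44.009 g/mol = 0.16797 mol
mol H = 2 × 1.815 g H₂O ÷ 18.015 g/mol = 0.20150 mol
mol N = 2 × 0.4705 g N₂ ÷ 28.014 g/mol = 0.033590 mol
Divide by the smallest (0.033590 mol): C 5.000, H 5.999, N 1.000

C5H6N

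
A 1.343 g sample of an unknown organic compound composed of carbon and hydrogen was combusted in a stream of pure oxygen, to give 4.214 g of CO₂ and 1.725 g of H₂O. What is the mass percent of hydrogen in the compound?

14.37%

mol C = 4.214 g CO₂ ÷ 44.009 g/mol = 0.095753 mol
mol H = 2 × 1.725 g H₂O ÷ 18.015 g/mol = 0.19151 mol
mass % H = 0.19304 g ÷ 1.343 g × 100%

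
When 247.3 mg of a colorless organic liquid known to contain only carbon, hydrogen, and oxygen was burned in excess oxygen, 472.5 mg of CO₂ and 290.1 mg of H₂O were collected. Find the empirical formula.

mol C = 0.4725 g CO₂ ÷ 44.009 g/mol = 0.010736 mol
mol H = 2 × 0.2901 g H₂O ÷ 18.015 g/mol = 0.032206 mol
mass O = 0.2473 − (0.12896 + 0.032464) = 0.085880 g → mol O = 0.085880 ÷ 15.999 = 0.0053679 mol
Divide by the smallest (0.0053679 mol): C 2.000, H 6.000, O 1.000

C2H6O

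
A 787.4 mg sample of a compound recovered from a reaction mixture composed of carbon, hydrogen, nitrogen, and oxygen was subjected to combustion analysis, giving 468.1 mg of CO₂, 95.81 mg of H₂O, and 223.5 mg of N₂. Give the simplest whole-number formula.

C2H2N3O5

mol C = 0.4681 g CO₂ ÷ 44.009 g/mol = 0.010636 mol
mol H = 2 × 0.09581 g H₂O ÷ 18.015 g/mol = 0.010637 mol
mol N = 2 × 0.2235 g N₂ ÷ 28.014 g/mol = 0.015956 mol
mass O = 0.7874 − (0.12775 + 0.010722 + 0.22350) = 0.42542 g → mol O = 0.42542 ÷ 15.999 = 0.026591 mol
Divide by the smallest (0.010636 mol): C 1.000, H 1.000, N 1.500, O 2.500
Multiplying each by 2 gives whole numbers: C 2.00, H 2.00, N 3.00, O 5.00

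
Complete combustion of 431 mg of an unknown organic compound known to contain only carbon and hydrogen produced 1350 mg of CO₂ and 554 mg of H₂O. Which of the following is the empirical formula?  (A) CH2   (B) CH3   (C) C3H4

(A) CH2

mol C = 1.35 g CO₂ ÷ 44.009 g/mol = 0.03068 mol
mol H = 2 × 0.554 g H₂O ÷ 18.015 g/mol = 0.06150 mol
Divide by the smallest (0.03068 mol): C 1.000, H 2.005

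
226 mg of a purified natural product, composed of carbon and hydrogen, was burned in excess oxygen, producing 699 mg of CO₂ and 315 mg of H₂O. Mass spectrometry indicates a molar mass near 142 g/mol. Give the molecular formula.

mol C = 0.699 g CO₂ ÷ 44.009 g/mol = 0.01588 mol
mol H = 2 × 0.315 g H₂O ÷ 18.015 g/mol = 0.03497 mol
Divide by the smallest (0.01588 mol): C 1.000, H 2.202
Multiplying each by 5 gives whole numbers: C 5.00, H 11.01
Empirical formula: C5H11
Empirical-formula mass = 71.14 g/mol; 142 ÷ 71.14 ≈ 2, so the molecular formula is C10H22.

C10H22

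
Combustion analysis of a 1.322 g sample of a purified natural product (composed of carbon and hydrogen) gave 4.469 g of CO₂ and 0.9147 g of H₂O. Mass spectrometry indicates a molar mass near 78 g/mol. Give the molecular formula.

mol C = 4.469 g CO₂ ÷ 44.009 g/mol = 0.10155 mol
mol H = 2 × 0.9147 g H₂O ÷ 18.015 g/mol = 0.10155 mol
Divide by the smallest (0.10155 mol): C 1.000, H 1.000
Empirical formula: CH
Empirical-formula mass = 13.02 g/mol; 78 ÷ 13.02 ≈ 6, so the molecular formula is C6H6.

C6H6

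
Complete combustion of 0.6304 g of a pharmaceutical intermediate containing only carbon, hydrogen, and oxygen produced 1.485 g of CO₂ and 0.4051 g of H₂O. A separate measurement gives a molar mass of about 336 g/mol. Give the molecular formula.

C18H24O6

mol C = 1.485 g CO₂ ÷ 44.009 g/mol = 0.033743 mol
mol H = 2 × 0.4051 g H₂O ÷ 18.015 g/mol = 0.044974 mol
mass O = 0.6304 − (0.40529 + 0.045333) = 0.17978 g → mol O = 0.17978 ÷ 15.999 = 0.011237 mol
Divide by the smallest (0.011237 mol): C 3.003, H 4.002, O 1.000
Empirical formula: C3H4O
Empirical-formula mass = 56.06 g/mol; 336 ÷ 56.06 ≈ 6, so the molecular formula is C18H24O6.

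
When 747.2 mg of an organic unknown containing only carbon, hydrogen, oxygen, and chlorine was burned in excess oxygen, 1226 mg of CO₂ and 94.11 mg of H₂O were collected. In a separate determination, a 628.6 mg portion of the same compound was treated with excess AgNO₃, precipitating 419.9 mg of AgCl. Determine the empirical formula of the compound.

mol C = 1.226 g CO₂ ÷ 44.009 g/mol = 0.027858 mol
mol H = 2 × 0.09411 g H₂O ÷ 18.015 g/mol = 0.010448 mol
From the AgCl data: mol Cl per gram of compound = (0.4199 ÷ 143.318) ÷ 0.6286 = 0.0046609 mol/g, so in the 0.7472 g combustion sample mol Cl = 0.0034826 mol
mass O = 0.7472 − (0.33460 + 0.010532 + 0.12346) = 0.27861 g → mol O = 0.27861 ÷ 15.999 = 0.017414 mol
Divide by the smallest (0.0034826 mol): C 7.999, H 3.000, Cl 1.000, O 5.000

C8H3ClO5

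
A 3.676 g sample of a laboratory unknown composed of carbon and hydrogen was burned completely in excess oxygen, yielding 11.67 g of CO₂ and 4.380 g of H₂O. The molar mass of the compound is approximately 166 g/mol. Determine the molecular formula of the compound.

C12H22

mol C = 11.67 g CO₂ ÷ 44.009 g/mol = 0.26517 mol
mol H = 2 × 4.380 g H₂O ÷ 18.015 g/mol = 0.48626 mol
Divide by the smallest (0.26517 mol): C 1.000, H 1.834
Multiplying each by 6 gives whole numbers: C 6.00, H 11.00
Empirical formula: C6H11
Empirical-formula mass = 83.15 g/mol; 166 ÷ 83.15 ≈ 2, so the molecular formula is C12H22.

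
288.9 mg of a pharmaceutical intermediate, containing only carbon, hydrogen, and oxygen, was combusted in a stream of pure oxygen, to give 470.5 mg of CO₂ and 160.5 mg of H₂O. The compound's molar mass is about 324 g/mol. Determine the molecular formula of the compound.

mol C = 0.4705 g CO₂ ÷ 44.009 g/mol = 0.010691 mol
mol H = 2 × 0.1605 g H₂O ÷ 18.015 g/mol = 0.017818 mol
mass O = 0.2889 − (0.12841 + 0.017961) = 0.14253 g → mol O = 0.14253 ÷ 15.999 = 0.0089086 mol
Divide by the smallest (0.0089086 mol): C 1.200, H 2.000, O 1.000
Multiplying each by 5 gives whole numbers: C 6.00, H 10.00, O 5.00
Empirical formula: C6H10O5
Empirical-formula mass = 162.14 g/mol; 324 ÷ 162.14 ≈ 2, so the molecular formula is C12H20O10.

C12H20O10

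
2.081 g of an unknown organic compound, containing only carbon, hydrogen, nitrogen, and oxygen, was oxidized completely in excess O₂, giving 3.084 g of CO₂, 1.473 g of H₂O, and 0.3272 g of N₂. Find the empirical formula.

C3H7NO2

mol C = 3.084 g CO₂ ÷ 44.009 g/mol = 0.070077 mol
mol H = 2 × 1.473 g H₂O ÷ 18.015 g/mol = 0.16353 mol
mol N = 2 × 0.3272 g N₂ ÷ 28.014 g/mol = 0.023360 mol
mass O = 2.081 − (0.84169 + 0.16484 + 0.32720) = 0.74727 g → mol O = 0.74727 ÷ 15.999 = 0.046707 mol
Divide by the smallest (0.023360 mol): C 3.000, H 7.001, N 1.000, O 1.999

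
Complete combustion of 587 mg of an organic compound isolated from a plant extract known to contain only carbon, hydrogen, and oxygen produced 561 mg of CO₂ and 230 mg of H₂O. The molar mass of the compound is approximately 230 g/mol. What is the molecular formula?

mol C = 0.561 g CO₂ ÷ 44.009 g/mol = 0.01275 mol
mol H = 2 × 0.230 g H₂O ÷ 18.015 g/mol = 0.02553 mol
mass O = 0.587 − (0.1531 + 0.02574) = 0.4082 g → mol O = 0.4082 ÷ 15.999 = 0.02551 mol
Divide by the smallest (0.01275 mol): C 1.000, H 2.003, O 2.001
Empirical formula: CH2O2
Empirical-formula mass = 46.02 g/mol; 230 ÷ 46.02 ≈ 5, so the molecular formula is C5H10O10.

C5H10O10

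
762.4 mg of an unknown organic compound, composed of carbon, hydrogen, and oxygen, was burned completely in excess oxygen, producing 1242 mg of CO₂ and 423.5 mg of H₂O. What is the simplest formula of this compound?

mol C = 1.242 g CO₂ ÷ 44.009 g/mol = 0.028222 mol
mol H = 2 × 0.4235 g H₂O ÷ 18.015 g/mol = 0.047016 mol
mass O = 0.7624 − (0.33897 + 0.047393) = 0.37604 g → mol O = 0.37604 ÷ 15.999 = 0.023504 mol
Divide by the smallest (0.023504 mol): C 1.201, H 2.000, O 1.000
Multiplying each by 5 gives whole numbers: C 6.00, H 10.00, O 5.00

C6H10O5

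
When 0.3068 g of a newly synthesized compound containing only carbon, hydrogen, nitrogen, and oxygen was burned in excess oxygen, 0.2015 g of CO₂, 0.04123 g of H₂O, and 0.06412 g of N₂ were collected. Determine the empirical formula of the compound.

mol C = 0.2015 g CO₂ ÷ 44.009 g/mol = 0.0045786 mol
mol H = 2 × 0.04123 g H₂O ÷ 18.015 g/mol = 0.0045773 mol
mol N = 2 × 0.06412 g N₂ ÷ 28.014 g/mol = 0.0045777 mol
mass O = 0.3068 − (0.054994 + 0.0046139 + 0.064120) = 0.18307 g → mol O = 0.18307 ÷ 15.999 = 0.011443 mol
Divide by the smallest (0.0045773 mol): C 1.000, H 1.000, N 1.000, O 2.500
Multiplying each by 2 gives whole numbers: C 2.00, H 2.00, N 2.00, O 5.00

C2H2N2O5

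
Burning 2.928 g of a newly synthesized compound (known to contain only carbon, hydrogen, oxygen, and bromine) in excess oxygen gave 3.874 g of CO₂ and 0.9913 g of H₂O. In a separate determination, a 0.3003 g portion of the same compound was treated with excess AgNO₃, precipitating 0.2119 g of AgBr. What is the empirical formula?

mol C = 3.874 g CO₂ ÷ 44.009 g/mol = 0.088027 mol
mol H = 2 × 0.9913 g H₂O ÷ 18.015 g/mol = 0.11005 mol
From the AgBr data: mol Br per gram of compound = (0.2119 ÷ 187.772) ÷ 0.3003 = 0.0037579 mol/g, so in the 2.928 g combustion sample mol Br = 0.011003 mol
mass O = 2.928 − (1.0573 + 0.11093 + 0.87919) = 0.88058 g → mol O = 0.88058 ÷ 15.999 = 0.055039 mol
Divide by the smallest (0.011003 mol): C 8.000, H 10.002, Br 1.000, O 5.002

C8H10BrO5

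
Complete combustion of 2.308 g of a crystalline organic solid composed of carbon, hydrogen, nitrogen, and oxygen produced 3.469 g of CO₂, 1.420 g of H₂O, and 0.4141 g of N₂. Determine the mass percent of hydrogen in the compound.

mol C = 3.469 g CO₂ ÷ 44.009 g/mol = 0.078825 mol
mol H = 2 × 1.420 g H₂O ÷ 18.015 g/mol = 0.15765 mol
mol N = 2 × 0.4141 g N₂ ÷ 28.014 g/mol = 0.029564 mol
mass O = 2.308 − (0.94676 + 0.15891 + 0.41410) = 0.78823 g → mol O = 0.78823 ÷ 15.999 = 0.049267 mol
mass % H = 0.15891 g ÷ 2.308 g × 100%

6.89%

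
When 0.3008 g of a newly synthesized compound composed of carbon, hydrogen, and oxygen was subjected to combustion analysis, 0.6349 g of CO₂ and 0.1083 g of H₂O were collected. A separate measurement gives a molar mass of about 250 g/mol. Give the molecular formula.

C12H10O6

mol C = 0.6349 g CO₂ ÷ 44.009 g/mol = 0.014427 mol
mol H = 2 × 0.1083 g H₂O ÷ 18.015 g/mol = 0.012023 mol
mass O = 0.3008 − (0.17328 + 0.012120) = 0.11540 g → mol O = 0.11540 ÷ 15.999 = 0.0072131 mol
Divide by the smallest (0.0072131 mol): C 2.000, H 1.667, O 1.000
Multiplying each by 3 gives whole numbers: C 6.00, H 5.00, O 3.00
Empirical formula: C6H5O3
Empirical-formula mass = 125.10 g/mol; 250 ÷ 125.10 ≈ 2, so the molecular formula is C12H10O6.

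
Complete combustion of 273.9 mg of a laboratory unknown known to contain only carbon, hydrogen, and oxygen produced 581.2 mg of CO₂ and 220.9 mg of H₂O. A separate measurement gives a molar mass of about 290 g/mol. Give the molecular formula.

C14H26O6

mol C = 0.5812 g CO₂ ÷ 44.009 g/mol = 0.013206 mol
mol H = 2 × 0.2209 g H₂O ÷ 18.015 g/mol = 0.024524 mol
mass O = 0.2739 − (0.15862 + 0.024720) = 0.090558 g → mol O = 0.090558 ÷ 15.999 = 0.0056602 mol
Divide by the smallest (0.0056602 mol): C 2.333, H 4.333, O 1.000
Multiplying each by 3 gives whole numbers: C 7.00, H 13.00, O 3.00
Empirical formula: C7H13O3
Empirical-formula mass = 145.18 g/mol; 290 ÷ 145.18 ≈ 2, so the molecular formula is C14H26O6.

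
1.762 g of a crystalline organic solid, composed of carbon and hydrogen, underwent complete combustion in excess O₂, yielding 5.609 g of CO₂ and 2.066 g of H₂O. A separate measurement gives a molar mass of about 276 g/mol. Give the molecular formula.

C20H36

mol C = 5.609 g CO₂ ÷ 44.009 g/mol = 0.12745 mol
mol H = 2 × 2.066 g H₂O ÷ 18.015 g/mol = 0.22936 mol
Divide by the smallest (0.12745 mol): C 1.000, H 1.800
Multiplying each by 5 gives whole numbers: C 5.00, H 9.00
Empirical formula: C5H9
Empirical-formula mass = 69.13 g/mol; 276 ÷ 69.13 ≈ 4, so the molecular formula is C20H36.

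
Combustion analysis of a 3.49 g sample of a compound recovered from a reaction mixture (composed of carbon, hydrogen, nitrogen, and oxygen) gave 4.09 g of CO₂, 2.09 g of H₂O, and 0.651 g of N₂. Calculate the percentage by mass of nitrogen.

18.7%

mol C = 4.09 g CO₂ ÷ 44.009 g/mol = 0.09294 mol
mol H = 2 × 2.09 g H₂O ÷ 18.015 g/mol = 0.2320 mol
mol N = 2 × 0.651 g N₂ ÷ 28.014 g/mol = 0.04648 mol
mass O = 3.49 − (1.116 + 0.2339 + 0.6510) = 1.489 g → mol O = 1.489 ÷ 15.999 = 0.09306 mol
mass % N = 0.6510 g ÷ 3.49 g × 100%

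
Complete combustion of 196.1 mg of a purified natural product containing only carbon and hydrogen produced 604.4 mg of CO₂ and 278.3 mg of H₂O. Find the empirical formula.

mol C = 0.6044 g CO₂ ÷ 44.009 g/mol = 0.013734 mol
mol H = 2 × 0.2783 g H₂O ÷ 18.015 g/mol = 0.030896 mol
Divide by the smallest (0.013734 mol): C 1.000, H 2.250
Multiplying each by 4 gives whole numbers: C 4.00, H 9.00

C4H9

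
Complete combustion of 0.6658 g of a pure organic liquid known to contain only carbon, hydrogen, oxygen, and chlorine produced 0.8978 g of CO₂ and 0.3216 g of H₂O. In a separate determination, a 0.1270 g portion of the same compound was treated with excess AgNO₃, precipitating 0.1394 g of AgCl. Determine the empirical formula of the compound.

mol C = 0.8978 g CO₂ ÷ 44.009 g/mol = 0.020400 mol
mol H = 2 × 0.3216 g H₂O ÷ 18.015 g/mol = 0.035704 mol
From the AgCl data: mol Cl per gram of compound = (0.1394 ÷ 143.318) ÷ 0.1270 = 0.0076588 mol/g, so in the 0.6658 g combustion sample mol Cl = 0.0050992 mol
mass O = 0.6658 − (0.24503 + 0.035989 + 0.18077) = 0.20402 g → mol O = 0.20402 ÷ 15.999 = 0.012752 mol
Divide by the smallest (0.0050992 mol): C 4.001, H 7.002, Cl 1.000, O 2.501
Multiplying each by 2 gives whole numbers: C 8.00, H 14.00, Cl 2.00, O 5.00

C8H14Cl2O5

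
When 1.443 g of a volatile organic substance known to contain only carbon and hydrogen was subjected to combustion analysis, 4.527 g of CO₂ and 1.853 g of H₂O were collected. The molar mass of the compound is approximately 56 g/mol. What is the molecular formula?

mol C = 4.527 g CO₂ ÷ 44.009 g/mol = 0.10287 mol
mol H = 2 × 1.853 g H₂O ÷ 18.015 g/mol = 0.20572 mol
Divide by the smallest (0.10287 mol): C 1.000, H 2.000
Empirical formula: CH2
Empirical-formula mass = 14.03 g/mol; 56 ÷ 14.03 ≈ 4, so the molecular formula is C4H8.

C4H8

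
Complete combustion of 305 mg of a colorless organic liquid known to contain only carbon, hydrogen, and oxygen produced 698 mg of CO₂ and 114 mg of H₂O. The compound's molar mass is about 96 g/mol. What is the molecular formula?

mol C = 0.698 g CO₂ ÷ 44.009 g/mol = 0.01586 mol
mol H = 2 × 0.114 g H₂O ÷ 18.015 g/mol = 0.01266 mol
mass O = 0.305 − (0.1905 + 0.01276) = 0.1017 g → mol O = 0.1017 ÷ 15.999 = 0.006359 mol
Divide by the smallest (0.006359 mol): C 2.494, H 1.990, O 1.000
Multiplying each by 2 gives whole numbers: C 4.99, H 3.98, O 2.00
Empirical formula: C5H4O2
Empirical-formula mass = 96.08 g/mol; 96 ÷ 96.08 ≈ 1, so the molecular formula is C5H4O2.

C5H4O2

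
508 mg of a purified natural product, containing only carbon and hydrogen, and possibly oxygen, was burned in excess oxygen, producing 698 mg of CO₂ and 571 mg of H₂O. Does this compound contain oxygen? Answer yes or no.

yes

mol C = 0.698 g CO₂ ÷ 44.009 g/mol = 0.01586 mol
mol H = 2 × 0.571 g H₂O ÷ 18.015 g/mol = 0.06339 mol
C and H account for only 0.2544 g of the 0.508 g sample; the remaining 0.2536 g must be oxygen.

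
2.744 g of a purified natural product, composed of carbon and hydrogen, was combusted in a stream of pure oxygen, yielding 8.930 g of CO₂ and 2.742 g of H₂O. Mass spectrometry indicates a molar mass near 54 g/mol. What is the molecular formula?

mol C = 8.930 g CO₂ ÷ 44.009 g/mol = 0.20291 mol
mol H = 2 × 2.742 g H₂O ÷ 18.015 g/mol = 0.30441 mol
Divide by the smallest (0.20291 mol): C 1.000, H 1.500
Multiplying each by 2 gives whole numbers: C 2.00, H 3.00
Empirical formula: C2H3
Empirical-formula mass = 27.05 g/mol; 54 ÷ 27.05 ≈ 2, so the molecular formula is C4H6.

C4H6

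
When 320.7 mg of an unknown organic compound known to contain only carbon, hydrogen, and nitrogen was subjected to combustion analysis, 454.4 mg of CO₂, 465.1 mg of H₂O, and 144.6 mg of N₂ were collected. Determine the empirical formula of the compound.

CH5N

mol C = 0.4544 g CO₂ ÷ 44.009 g/mol = 0.010325 mol
mol H = 2 × 0.4651 g H₂O ÷ 18.015 g/mol = 0.051635 mol
mol N = 2 × 0.1446 g N₂ ÷ 28.014 g/mol = 0.010323 mol
Divide by the smallest (0.010323 mol): C 1.000, H 5.002, N 1.000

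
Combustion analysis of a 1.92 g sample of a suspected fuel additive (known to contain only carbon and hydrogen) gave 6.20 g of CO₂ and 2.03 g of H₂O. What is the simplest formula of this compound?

C5H8

mol C = 6.20 g CO₂ ÷ 44.009 g/mol = 0.1409 mol
mol H = 2 × 2.03 g H₂O ÷ 18.015 g/mol = 0.2254 mol
Divide by the smallest (0.1409 mol): C 1.000, H 1.600
Multiplying each by 5 gives whole numbers: C 5.00, H 8.00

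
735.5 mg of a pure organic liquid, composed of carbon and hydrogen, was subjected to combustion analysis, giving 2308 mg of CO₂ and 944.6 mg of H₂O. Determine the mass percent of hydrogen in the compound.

14.37%

mol C = 2.308 g CO₂ ÷ 44.009 g/mol = 0.052444 mol
mol H = 2 × 0.9446 g H₂O ÷ 18.015 g/mol = 0.10487 mol
mass % H = 0.10571 g ÷ 0.7355 g × 100%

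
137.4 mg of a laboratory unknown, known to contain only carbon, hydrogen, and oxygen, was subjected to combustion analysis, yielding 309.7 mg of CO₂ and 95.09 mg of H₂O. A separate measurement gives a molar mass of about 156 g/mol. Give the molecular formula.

mol C = 0.3097 g CO₂ ÷ 44.009 g/mol = 0.0070372 mol
mol H = 2 × 0.09509 g H₂O ÷ 18.015 g/mol = 0.010557 mol
mass O = 0.1374 − (0.084524 + 0.010641) = 0.042235 g → mol O = 0.042235 ÷ 15.999 = 0.0026399 mol
Divide by the smallest (0.0026399 mol): C 2.666, H 3.999, O 1.000
Multiplying each by 3 gives whole numbers: C 8.00, H 12.00, O 3.00
Empirical formula: C8H12O3
Empirical-formula mass = 156.18 g/mol; 156 ÷ 156.18 ≈ 1, so the molecular formula is C8H12O3.

C8H12O3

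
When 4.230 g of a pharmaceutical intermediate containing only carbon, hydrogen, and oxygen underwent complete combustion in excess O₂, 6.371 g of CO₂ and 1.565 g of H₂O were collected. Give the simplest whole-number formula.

C5H6O5

mol C = 6.371 g CO₂ ÷ 44.009 g/mol = 0.14477 mol
mol H = 2 × 1.565 g H₂O ÷ 18.015 g/mol = 0.17374 mol
mass O = 4.230 − (1.7388 + 0.17513) = 2.3161 g → mol O = 2.3161 ÷ 15.999 = 0.14476 mol
Divide by the smallest (0.14476 mol): C 1.000, H 1.200, O 1.000
Multiplying each by 5 gives whole numbers: C 5.00, H 6.00, O 5.00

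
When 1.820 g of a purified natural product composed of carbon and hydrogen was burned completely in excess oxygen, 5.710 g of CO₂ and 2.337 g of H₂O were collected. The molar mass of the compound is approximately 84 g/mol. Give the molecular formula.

C6H12

mol C = 5.710 g CO₂ ÷ 44.009 g/mol = 0.12975 mol
mol H = 2 × 2.337 g H₂O ÷ 18.015 g/mol = 0.25945 mol
Divide by the smallest (0.12975 mol): C 1.000, H 2.000
Empirical formula: CH2
Empirical-formula mass = 14.03 g/mol; 84 ÷ 14.03 ≈ 6, so the molecular formula is C6H12.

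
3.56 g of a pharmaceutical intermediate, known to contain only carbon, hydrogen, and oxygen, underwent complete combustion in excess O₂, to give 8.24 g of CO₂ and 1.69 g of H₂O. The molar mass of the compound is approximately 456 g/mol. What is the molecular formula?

mol C = 8.24 g CO₂ ÷ 44.009 g/mol = 0.1872 mol
mol H = 2 × 1.69 g H₂O ÷ 18.015 g/mol = 0.1876 mol
mass O = 3.56 − (2.249 + 0.1891) = 1.122 g → mol O = 1.122 ÷ 15.999 = 0.07013 mol
Divide by the smallest (0.07013 mol): C 2.670, H 2.675, O 1.000
Multiplying each by 3 gives whole numbers: C 8.01, H 8.03, O 3.00
Empirical formula: C8H8O3
Empirical-formula mass = 152.15 g/mol; 456 ÷ 152.15 ≈ 3, so the molecular formula is C24H24O9.

C24H24O9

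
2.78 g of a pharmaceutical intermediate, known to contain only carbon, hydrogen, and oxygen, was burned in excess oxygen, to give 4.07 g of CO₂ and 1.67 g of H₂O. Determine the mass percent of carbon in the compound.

40.0%

mol C = 4.07 g CO₂ ÷ 44.009 g/mol = 0.09248 mol
mol H = 2 × 1.67 g H₂O ÷ 18.015 g/mol = 0.1854 mol
mass O = 2.78 − (1.111 + 0.1869) = 1.482 g → mol O = 1.482 ÷ 15.999 = 0.09265 mol
mass % C = 1.111 g ÷ 2.78 g × 100%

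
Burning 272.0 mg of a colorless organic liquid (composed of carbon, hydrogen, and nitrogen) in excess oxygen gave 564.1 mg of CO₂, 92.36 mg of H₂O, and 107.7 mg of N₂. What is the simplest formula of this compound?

C5H4N3

mol C = 0.5641 g CO₂ ÷ 44.009 g/mol = 0.012818 mol
mol H = 2 × 0.09236 g H₂O ÷ 18.015 g/mol = 0.010254 mol
mol N = 2 × 0.1077 g N₂ ÷ 28.014 g/mol = 0.0076890 mol
Divide by the smallest (0.0076890 mol): C 1.667, H 1.334, N 1.000
Multiplying each by 3 gives whole numbers: C 5.00, H 4.00, N 3.00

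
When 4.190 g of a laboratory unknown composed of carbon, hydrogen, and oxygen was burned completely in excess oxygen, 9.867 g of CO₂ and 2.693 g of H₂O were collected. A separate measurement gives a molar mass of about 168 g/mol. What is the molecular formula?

mol C = 9.867 g CO₂ ÷ 44.009 g/mol = 0.22420 mol
mol H = 2 × 2.693 g H₂O ÷ 18.015 g/mol = 0.29897 mol
mass O = 4.190 − (2.6929 + 0.30136) = 1.1957 g → mol O = 1.1957 ÷ 15.999 = 0.074737 mol
Divide by the smallest (0.074737 mol): C 3.000, H 4.000, O 1.000
Empirical formula: C3H4O
Empirical-formula mass = 56.06 g/mol; 168 ÷ 56.06 ≈ 3, so the molecular formula is C9H12O3.

C9H12O3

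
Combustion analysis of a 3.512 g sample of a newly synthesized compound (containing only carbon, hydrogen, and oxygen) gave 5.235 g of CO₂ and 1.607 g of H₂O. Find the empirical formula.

C2H3O2

mol C = 5.235 g CO₂ ÷ 44.009 g/mol = 0.11895 mol
mol H = 2 × 1.607 g H₂O ÷ 18.015 g/mol = 0.17841 mol
mass O = 3.512 − (1.4287 + 0.17983) = 1.9034 g → mol O = 1.9034 ÷ 15.999 = 0.11897 mol
Divide by the smallest (0.11895 mol): C 1.000, H 1.500, O 1.000
Multiplying each by 2 gives whole numbers: C 2.00, H 3.00, O 2.00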